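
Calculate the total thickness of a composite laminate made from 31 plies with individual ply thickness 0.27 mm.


h = n * t_ply = 31 * 0.27 = 8.37 mm

8.37 mm


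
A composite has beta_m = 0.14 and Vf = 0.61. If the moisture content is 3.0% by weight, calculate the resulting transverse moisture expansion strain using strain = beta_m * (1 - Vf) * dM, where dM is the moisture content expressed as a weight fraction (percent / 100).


dM = 3.0/100 = 0.03
strain = beta_m * (1-Vf) * dM = 0.14 * 0.39 * 0.03 = 0.001638

0.001638


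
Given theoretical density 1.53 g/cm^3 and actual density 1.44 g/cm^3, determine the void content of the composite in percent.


Void% = (rho_theo - rho_actual)/rho_theo * 100 = (1.53 - 1.44)/1.53 * 100 = 5.88%

5.88%


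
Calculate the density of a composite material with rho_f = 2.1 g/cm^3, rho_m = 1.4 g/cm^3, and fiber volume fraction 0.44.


rho_c = rho_f*Vf + rho_m*(1-Vf) = 2.1*0.44 + 1.4*0.56 = 1.708 g/cm^3

1.708 g/cm^3


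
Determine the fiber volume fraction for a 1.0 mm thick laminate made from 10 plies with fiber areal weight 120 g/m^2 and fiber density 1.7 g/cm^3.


Vf = n * FAW / (rho_f * h * 1000) = 10 * 120 / (1.7 * 1.0 * 1000) = 0.7059

0.7059


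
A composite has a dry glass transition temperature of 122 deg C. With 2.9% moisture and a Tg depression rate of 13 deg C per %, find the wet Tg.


Tg_wet = Tg_dry - k*moisture = 122 - 13*2.9 = 84.3 deg C

84.3 deg C


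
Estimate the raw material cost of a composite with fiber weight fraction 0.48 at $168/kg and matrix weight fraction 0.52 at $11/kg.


Cost = cost_f*Wf + cost_m*Wm = 168*0.48 + 11*0.52 = $86.36/kg

$86.36/kg


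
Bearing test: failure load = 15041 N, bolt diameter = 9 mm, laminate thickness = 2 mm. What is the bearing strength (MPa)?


sigma_br = F/(d*h) = 15041/(9*2) = 835.6 MPa

835.6 MPa


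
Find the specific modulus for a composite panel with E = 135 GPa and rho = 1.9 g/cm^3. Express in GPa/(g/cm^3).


Specific stiffness = E/rho = 135/1.9 = 71.1 GPa/(g/cm^3)

71.1 GPa/(g/cm^3)


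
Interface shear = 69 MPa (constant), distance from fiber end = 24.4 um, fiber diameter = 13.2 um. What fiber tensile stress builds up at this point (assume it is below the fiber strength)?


Force balance: sigma_f * (pi*d^2/4) = tau * (pi*d) * x  ->  sigma_f = 4 * tau * x / d
sigma_f = 4 * 69 * 24.4 / 13.2 = 510.2 MPa

510.2 MPa


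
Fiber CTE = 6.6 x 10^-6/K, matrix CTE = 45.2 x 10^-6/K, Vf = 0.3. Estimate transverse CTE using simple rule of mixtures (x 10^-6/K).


alpha_2 = alpha_f*Vf + alpha_m*(1-Vf) = 6.6*0.3 + 45.2*0.7 = 33.6 x 10^-6/K

33.6 x 10^-6/K


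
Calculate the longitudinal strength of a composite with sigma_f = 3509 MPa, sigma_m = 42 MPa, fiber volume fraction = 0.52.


sigma_1 = sigma_f*Vf + sigma_m*(1-Vf) = 3509*0.52 + 42*0.48 = 1844.8 MPa

1844.8 MPa


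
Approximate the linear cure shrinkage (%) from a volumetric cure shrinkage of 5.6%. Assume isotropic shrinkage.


Linear shrinkage ≈ vol_shrink/3 = 5.6/3 = 1.867%

1.867%


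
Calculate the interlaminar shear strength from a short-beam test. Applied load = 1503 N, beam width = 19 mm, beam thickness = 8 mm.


ILSS = 3F/(4bh) = 3*1503/(4*19*8) = 7.42 MPa

7.42 MPa


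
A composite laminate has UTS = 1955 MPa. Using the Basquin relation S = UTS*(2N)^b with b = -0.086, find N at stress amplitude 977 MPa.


N = 0.5 * (S/UTS)^(1/b) = 0.5 * (977/1955)^(1/-0.086) = 1591.8515 cycles

1591.8515 cycles


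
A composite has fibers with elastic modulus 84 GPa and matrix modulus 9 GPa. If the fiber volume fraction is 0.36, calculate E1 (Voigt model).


E1 = Ef*Vf + Em*(1-Vf) = 84*0.36 + 9*0.64 = 36.0 GPa

36.0 GPa


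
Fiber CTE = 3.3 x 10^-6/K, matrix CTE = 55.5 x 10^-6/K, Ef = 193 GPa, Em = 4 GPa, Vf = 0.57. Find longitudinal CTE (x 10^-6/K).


E1 = Ef*Vf + Em*(1-Vf) = 111.73
alpha_1 = (alpha_f*Ef*Vf + alpha_m*Em*(1-Vf))/E1 = 4.1 x 10^-6/K

4.1 x 10^-6/K


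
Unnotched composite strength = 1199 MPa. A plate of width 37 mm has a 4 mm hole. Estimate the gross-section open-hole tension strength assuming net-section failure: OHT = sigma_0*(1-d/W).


OHT = sigma_0*(1-d/W) = 1199*(1-4/37) = 1069.4 MPa

1069.4 MPa


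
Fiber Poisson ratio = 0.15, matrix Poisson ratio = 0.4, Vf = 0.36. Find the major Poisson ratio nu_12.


nu_12 = nu_f*Vf + nu_m*(1-Vf) = 0.15*0.36 + 0.4*0.64 = 0.31

0.31


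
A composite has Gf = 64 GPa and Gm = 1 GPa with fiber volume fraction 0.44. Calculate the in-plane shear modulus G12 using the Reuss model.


1/G12 = Vf/Gf + (1-Vf)/Gm = 0.44/64 + 0.56/1
G12 = 1.76 GPa

1.76 GPa


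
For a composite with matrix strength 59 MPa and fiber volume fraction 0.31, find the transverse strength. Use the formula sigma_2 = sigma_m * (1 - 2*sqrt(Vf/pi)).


factor = 1 - 2*sqrt(0.31/pi) = 0.3717
sigma_2 = 59 * 0.3717 = 21.93 MPa

21.93 MPa


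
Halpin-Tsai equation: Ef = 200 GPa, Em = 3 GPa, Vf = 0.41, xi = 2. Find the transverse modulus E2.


eta = (Ef/Em - 1)/(Ef/Em + xi) = (66.6667 - 1)/(66.6667 + 2) = 0.9563
E2 = Em*(1+xi*eta*Vf)/(1-eta*Vf) = 8.8 GPa

8.8 GPa


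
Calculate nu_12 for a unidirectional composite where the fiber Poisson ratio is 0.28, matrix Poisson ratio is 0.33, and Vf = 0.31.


nu_12 = nu_f*Vf + nu_m*(1-Vf) = 0.28*0.31 + 0.33*0.69 = 0.3145

0.3145


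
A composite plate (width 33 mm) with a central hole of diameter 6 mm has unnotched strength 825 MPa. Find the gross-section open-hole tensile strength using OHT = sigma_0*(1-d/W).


OHT = sigma_0*(1-d/W) = 825*(1-6/33) = 675.0 MPa

675.0 MPa


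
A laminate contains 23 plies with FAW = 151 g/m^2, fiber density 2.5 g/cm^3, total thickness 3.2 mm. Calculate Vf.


Vf = n * FAW / (rho_f * h * 1000) = 23 * 151 / (2.5 * 3.2 * 1000) = 0.4341

0.4341


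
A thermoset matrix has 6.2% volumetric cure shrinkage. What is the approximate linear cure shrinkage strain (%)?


Linear shrinkage ≈ vol_shrink/3 = 6.2/3 = 2.067%

2.067%


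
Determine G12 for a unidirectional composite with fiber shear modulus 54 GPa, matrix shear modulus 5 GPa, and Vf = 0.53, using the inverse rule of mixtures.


1/G12 = Vf/Gf + (1-Vf)/Gm = 0.53/54 + 0.47/5
G12 = 9.63 GPa

9.63 GPa


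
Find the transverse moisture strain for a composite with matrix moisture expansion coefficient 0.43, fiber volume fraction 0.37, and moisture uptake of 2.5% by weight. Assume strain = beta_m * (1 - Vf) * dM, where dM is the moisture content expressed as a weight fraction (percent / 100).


dM = 2.5/100 = 0.025
strain = beta_m * (1-Vf) * dM = 0.43 * 0.63 * 0.025 = 0.0067725

0.0067725


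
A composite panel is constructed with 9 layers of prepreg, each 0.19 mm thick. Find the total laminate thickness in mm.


h = n * t_ply = 9 * 0.19 = 1.71 mm

1.71 mm


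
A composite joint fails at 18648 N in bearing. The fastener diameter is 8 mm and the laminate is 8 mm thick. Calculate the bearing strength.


sigma_br = F/(d*h) = 18648/(8*8) = 291.4 MPa

291.4 MPa


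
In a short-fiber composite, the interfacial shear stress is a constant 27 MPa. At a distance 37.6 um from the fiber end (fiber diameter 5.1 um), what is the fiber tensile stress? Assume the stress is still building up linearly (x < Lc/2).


Force balance: sigma_f * (pi*d^2/4) = tau * (pi*d) * x  ->  sigma_f = 4 * tau * x / d
sigma_f = 4 * 27 * 37.6 / 5.1 = 796.2 MPa

796.2 MPa


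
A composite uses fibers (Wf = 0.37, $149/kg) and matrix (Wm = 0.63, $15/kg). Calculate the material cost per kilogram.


Cost = cost_f*Wf + cost_m*Wm = 149*0.37 + 15*0.63 = $64.58/kg

$64.58/kg


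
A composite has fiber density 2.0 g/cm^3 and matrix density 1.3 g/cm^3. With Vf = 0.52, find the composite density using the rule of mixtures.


rho_c = rho_f*Vf + rho_m*(1-Vf) = 2.0*0.52 + 1.3*0.48 = 1.664 g/cm^3

1.664 g/cm^3


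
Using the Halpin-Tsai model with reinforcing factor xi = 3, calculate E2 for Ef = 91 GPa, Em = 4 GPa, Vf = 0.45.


eta = (Ef/Em - 1)/(Ef/Em + xi) = (22.75 - 1)/(22.75 + 3) = 0.8447
E2 = Em*(1+xi*eta*Vf)/(1-eta*Vf) = 13.81 GPa

13.81 GPa


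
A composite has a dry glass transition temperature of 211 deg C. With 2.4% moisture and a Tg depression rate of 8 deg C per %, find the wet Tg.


Tg_wet = Tg_dry - k*moisture = 211 - 8*2.4 = 191.8 deg C

191.8 deg C


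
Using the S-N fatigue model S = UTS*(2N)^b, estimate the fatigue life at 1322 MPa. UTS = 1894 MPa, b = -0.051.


N = 0.5 * (S/UTS)^(1/b) = 0.5 * (1322/1894)^(1/-0.051) = 576.3757 cycles

576.3757 cycles


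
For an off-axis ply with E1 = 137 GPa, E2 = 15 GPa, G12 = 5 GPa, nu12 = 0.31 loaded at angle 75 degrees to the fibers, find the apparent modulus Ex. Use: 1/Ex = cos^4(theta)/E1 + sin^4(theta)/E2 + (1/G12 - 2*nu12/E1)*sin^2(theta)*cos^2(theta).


cos^4(75) = 0.004487, sin^4(75) = 0.870513, sin^2(75)*cos^2(75) = 0.0625
1/G12 - 2*nu12/E1 = 1/5 - 2*0.31/137 = 0.195474 GPa^-1
1/Ex = 0.004487/137 + 0.870513/15 + 0.195474*0.0625 = 0.0702841 GPa^-1
Ex = 14.23 GPa

14.23 GPa


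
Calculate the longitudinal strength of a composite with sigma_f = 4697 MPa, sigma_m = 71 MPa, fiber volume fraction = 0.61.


sigma_1 = sigma_f*Vf + sigma_m*(1-Vf) = 4697*0.61 + 71*0.39 = 2892.9 MPa

2892.9 MPa


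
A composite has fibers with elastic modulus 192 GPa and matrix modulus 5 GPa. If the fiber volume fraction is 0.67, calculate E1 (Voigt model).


E1 = Ef*Vf + Em*(1-Vf) = 192*0.67 + 5*0.33 = 130.29 GPa

130.29 GPa


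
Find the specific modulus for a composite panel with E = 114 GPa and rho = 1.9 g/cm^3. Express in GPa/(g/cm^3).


Specific stiffness = E/rho = 114/1.9 = 60.0 GPa/(g/cm^3)

60.0 GPa/(g/cm^3)


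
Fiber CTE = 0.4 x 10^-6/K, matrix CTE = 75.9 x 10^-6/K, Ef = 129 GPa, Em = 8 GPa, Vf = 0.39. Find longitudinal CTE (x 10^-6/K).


E1 = Ef*Vf + Em*(1-Vf) = 55.19
alpha_1 = (alpha_f*Ef*Vf + alpha_m*Em*(1-Vf))/E1 = 7.08 x 10^-6/K

7.08 x 10^-6/K


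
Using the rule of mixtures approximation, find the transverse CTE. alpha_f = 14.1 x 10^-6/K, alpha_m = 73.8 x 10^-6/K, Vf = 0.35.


alpha_2 = alpha_f*Vf + alpha_m*(1-Vf) = 14.1*0.35 + 73.8*0.65 = 52.9 x 10^-6/K

52.9 x 10^-6/K


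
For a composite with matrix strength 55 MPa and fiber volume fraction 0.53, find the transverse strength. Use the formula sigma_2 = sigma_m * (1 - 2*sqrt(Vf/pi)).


factor = 1 - 2*sqrt(0.53/pi) = 0.1785
sigma_2 = 55 * 0.1785 = 9.82 MPa

9.82 MPa


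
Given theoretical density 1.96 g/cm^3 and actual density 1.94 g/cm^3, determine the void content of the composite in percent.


Void% = (rho_theo - rho_actual)/rho_theo * 100 = (1.96 - 1.94)/1.96 * 100 = 1.02%

1.02%


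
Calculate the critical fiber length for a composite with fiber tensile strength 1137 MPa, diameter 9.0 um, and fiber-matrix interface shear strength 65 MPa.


Lc = sigma_f * d / (2 * tau_i) = 1137 * 9.0 / (2 * 65) = 78.7 um

78.7 um


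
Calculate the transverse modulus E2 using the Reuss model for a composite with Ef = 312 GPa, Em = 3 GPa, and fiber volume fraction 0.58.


1/E2 = Vf/Ef + (1-Vf)/Em = 0.58/312 + 0.42/3
E2 = 7.05 GPa

7.05 GPa


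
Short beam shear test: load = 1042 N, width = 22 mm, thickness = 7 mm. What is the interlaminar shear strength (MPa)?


ILSS = 3F/(4bh) = 3*1042/(4*22*7) = 5.07 MPa

5.07 MPa


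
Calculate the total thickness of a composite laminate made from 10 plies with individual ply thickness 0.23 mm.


h = n * t_ply = 10 * 0.23 = 2.3 mm

2.3 mm


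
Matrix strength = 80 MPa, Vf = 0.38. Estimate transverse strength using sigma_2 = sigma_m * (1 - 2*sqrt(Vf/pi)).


factor = 1 - 2*sqrt(0.38/pi) = 0.3044
sigma_2 = 80 * 0.3044 = 24.35 MPa

24.35 MPa


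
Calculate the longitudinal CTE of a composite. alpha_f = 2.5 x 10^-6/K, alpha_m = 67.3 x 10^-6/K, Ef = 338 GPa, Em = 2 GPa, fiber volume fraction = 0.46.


E1 = Ef*Vf + Em*(1-Vf) = 156.56
alpha_1 = (alpha_f*Ef*Vf + alpha_m*Em*(1-Vf))/E1 = 2.95 x 10^-6/K

2.95 x 10^-6/K


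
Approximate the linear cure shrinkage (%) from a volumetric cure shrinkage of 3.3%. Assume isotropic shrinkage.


Linear shrinkage ≈ vol_shrink/3 = 3.3/3 = 1.1%

1.1%


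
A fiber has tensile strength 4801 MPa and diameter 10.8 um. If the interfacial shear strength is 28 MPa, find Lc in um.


Lc = sigma_f * d / (2 * tau_i) = 4801 * 10.8 / (2 * 28) = 925.9 um

925.9 um


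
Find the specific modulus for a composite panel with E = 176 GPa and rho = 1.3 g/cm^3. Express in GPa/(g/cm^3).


Specific stiffness = E/rho = 176/1.3 = 135.4 GPa/(g/cm^3)

135.4 GPa/(g/cm^3)


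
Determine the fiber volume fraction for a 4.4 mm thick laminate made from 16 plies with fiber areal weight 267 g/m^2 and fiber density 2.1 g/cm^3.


Vf = n * FAW / (rho_f * h * 1000) = 16 * 267 / (2.1 * 4.4 * 1000) = 0.4623

0.4623


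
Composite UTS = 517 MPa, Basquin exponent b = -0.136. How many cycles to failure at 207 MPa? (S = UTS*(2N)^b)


N = 0.5 * (S/UTS)^(1/b) = 0.5 * (207/517)^(1/-0.136) = 418.7093 cycles

418.7093 cycles


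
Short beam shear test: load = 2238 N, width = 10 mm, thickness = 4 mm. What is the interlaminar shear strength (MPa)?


ILSS = 3F/(4bh) = 3*2238/(4*10*4) = 41.96 MPa

41.96 MPa


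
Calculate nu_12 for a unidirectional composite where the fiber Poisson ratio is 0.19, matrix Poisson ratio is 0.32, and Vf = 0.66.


nu_12 = nu_f*Vf + nu_m*(1-Vf) = 0.19*0.66 + 0.32*0.34 = 0.2342

0.2342


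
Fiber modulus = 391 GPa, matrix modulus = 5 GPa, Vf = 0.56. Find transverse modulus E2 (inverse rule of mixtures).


1/E2 = Vf/Ef + (1-Vf)/Em = 0.56/391 + 0.44/5
E2 = 11.18 GPa

11.18 GPa


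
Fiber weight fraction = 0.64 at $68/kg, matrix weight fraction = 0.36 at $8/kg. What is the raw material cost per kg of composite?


Cost = cost_f*Wf + cost_m*Wm = 68*0.64 + 8*0.36 = $46.4/kg

$46.4/kg


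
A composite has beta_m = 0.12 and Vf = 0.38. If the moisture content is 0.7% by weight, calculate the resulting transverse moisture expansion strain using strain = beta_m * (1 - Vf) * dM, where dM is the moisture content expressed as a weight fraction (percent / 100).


dM = 0.7/100 = 0.007
strain = beta_m * (1-Vf) * dM = 0.12 * 0.62 * 0.007 = 0.0005208

0.0005208


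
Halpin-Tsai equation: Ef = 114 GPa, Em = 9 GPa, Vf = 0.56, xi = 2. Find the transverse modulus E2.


eta = (Ef/Em - 1)/(Ef/Em + xi) = (12.6667 - 1)/(12.6667 + 2) = 0.7955
E2 = Em*(1+xi*eta*Vf)/(1-eta*Vf) = 30.69 GPa

30.69 GPa


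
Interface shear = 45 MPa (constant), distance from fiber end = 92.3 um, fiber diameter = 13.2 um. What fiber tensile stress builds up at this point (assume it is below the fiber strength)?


Force balance: sigma_f * (pi*d^2/4) = tau * (pi*d) * x  ->  sigma_f = 4 * tau * x / d
sigma_f = 4 * 45 * 92.3 / 13.2 = 1258.6 MPa

1258.6 MPa


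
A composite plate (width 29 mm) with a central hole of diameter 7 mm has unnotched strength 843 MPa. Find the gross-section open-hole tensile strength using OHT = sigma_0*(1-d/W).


OHT = sigma_0*(1-d/W) = 843*(1-7/29) = 639.5 MPa

639.5 MPa


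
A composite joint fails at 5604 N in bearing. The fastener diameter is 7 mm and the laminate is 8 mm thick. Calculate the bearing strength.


sigma_br = F/(d*h) = 5604/(7*8) = 100.1 MPa

100.1 MPa


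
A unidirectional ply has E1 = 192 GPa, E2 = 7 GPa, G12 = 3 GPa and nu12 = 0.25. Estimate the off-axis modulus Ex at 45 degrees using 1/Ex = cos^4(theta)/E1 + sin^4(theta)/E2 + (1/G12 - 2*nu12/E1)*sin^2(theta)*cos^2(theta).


cos^4(45) = 0.25, sin^4(45) = 0.25, sin^2(45)*cos^2(45) = 0.25
1/G12 - 2*nu12/E1 = 1/3 - 2*0.25/192 = 0.330729 GPa^-1
1/Ex = 0.25/192 + 0.25/7 + 0.330729*0.25 = 0.1196987 GPa^-1
Ex = 8.35 GPa

8.35 GPa


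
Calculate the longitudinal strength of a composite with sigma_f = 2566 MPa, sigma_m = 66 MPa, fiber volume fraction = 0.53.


sigma_1 = sigma_f*Vf + sigma_m*(1-Vf) = 2566*0.53 + 66*0.47 = 1391.0 MPa

1391.0 MPa


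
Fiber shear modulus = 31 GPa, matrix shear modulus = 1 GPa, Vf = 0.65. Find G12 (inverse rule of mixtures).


1/G12 = Vf/Gf + (1-Vf)/Gm = 0.65/31 + 0.35/1
G12 = 2.7 GPa

2.7 GPa


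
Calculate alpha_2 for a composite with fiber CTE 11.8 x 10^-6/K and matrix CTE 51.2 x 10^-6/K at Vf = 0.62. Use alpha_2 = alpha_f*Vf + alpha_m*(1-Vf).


alpha_2 = alpha_f*Vf + alpha_m*(1-Vf) = 11.8*0.62 + 51.2*0.38 = 26.8 x 10^-6/K

26.8 x 10^-6/K


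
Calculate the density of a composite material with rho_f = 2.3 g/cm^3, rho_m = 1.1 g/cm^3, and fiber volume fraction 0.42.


rho_c = rho_f*Vf + rho_m*(1-Vf) = 2.3*0.42 + 1.1*0.58 = 1.604 g/cm^3

1.604 g/cm^3


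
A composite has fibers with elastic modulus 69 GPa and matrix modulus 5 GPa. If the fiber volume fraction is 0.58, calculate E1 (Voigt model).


E1 = Ef*Vf + Em*(1-Vf) = 69*0.58 + 5*0.42 = 42.12 GPa

42.12 GPa


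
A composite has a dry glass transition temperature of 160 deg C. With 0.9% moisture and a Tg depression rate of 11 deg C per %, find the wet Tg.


Tg_wet = Tg_dry - k*moisture = 160 - 11*0.9 = 150.1 deg C

150.1 deg C


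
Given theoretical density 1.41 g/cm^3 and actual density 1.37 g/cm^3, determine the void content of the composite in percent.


Void% = (rho_theo - rho_actual)/rho_theo * 100 = (1.41 - 1.37)/1.41 * 100 = 2.84%

2.84%


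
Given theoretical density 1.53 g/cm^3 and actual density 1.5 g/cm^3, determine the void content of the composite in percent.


Void% = (rho_theo - rho_actual)/rho_theo * 100 = (1.53 - 1.5)/1.53 * 100 = 1.96%

1.96%


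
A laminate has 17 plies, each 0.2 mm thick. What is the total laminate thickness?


h = n * t_ply = 17 * 0.2 = 3.4 mm

3.4 mm


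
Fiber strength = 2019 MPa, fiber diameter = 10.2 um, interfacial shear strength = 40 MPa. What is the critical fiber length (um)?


Lc = sigma_f * d / (2 * tau_i) = 2019 * 10.2 / (2 * 40) = 257.4 um

257.4 um


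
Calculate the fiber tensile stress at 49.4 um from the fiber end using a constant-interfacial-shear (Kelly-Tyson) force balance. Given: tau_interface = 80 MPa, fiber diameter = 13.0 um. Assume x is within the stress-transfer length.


Force balance: sigma_f * (pi*d^2/4) = tau * (pi*d) * x  ->  sigma_f = 4 * tau * x / d
sigma_f = 4 * 80 * 49.4 / 13.0 = 1216.0 MPa

1216.0 MPa


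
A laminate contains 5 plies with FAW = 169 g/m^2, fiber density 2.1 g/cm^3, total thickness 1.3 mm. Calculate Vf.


Vf = n * FAW / (rho_f * h * 1000) = 5 * 169 / (2.1 * 1.3 * 1000) = 0.3095

0.3095


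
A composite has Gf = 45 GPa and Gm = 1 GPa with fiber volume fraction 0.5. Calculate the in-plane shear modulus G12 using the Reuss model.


1/G12 = Vf/Gf + (1-Vf)/Gm = 0.5/45 + 0.5/1
G12 = 1.96 GPa

1.96 GPa


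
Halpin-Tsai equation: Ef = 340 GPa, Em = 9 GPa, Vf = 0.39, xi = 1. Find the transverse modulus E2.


eta = (Ef/Em - 1)/(Ef/Em + xi) = (37.7778 - 1)/(37.7778 + 1) = 0.9484
E2 = Em*(1+xi*eta*Vf)/(1-eta*Vf) = 19.57 GPa

19.57 GPa


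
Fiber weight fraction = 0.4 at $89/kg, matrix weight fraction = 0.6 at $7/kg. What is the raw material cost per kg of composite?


Cost = cost_f*Wf + cost_m*Wm = 89*0.4 + 7*0.6 = $39.8/kg

$39.8/kg


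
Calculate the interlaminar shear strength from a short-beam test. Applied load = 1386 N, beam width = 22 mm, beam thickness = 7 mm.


ILSS = 3F/(4bh) = 3*1386/(4*22*7) = 6.75 MPa

6.75 MPa


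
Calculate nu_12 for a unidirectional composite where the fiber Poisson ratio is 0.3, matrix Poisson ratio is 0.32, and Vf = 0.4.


nu_12 = nu_f*Vf + nu_m*(1-Vf) = 0.3*0.4 + 0.32*0.6 = 0.312

0.312


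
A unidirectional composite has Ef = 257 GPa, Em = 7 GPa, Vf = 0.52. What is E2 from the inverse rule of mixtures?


1/E2 = Vf/Ef + (1-Vf)/Em = 0.52/257 + 0.48/7
E2 = 14.17 GPa

14.17 GPa


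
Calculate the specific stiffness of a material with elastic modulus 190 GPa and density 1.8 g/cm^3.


Specific stiffness = E/rho = 190/1.8 = 105.6 GPa/(g/cm^3)

105.6 GPa/(g/cm^3)


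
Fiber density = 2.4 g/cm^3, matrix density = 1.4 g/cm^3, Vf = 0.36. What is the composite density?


rho_c = rho_f*Vf + rho_m*(1-Vf) = 2.4*0.36 + 1.4*0.64 = 1.76 g/cm^3

1.76 g/cm^3


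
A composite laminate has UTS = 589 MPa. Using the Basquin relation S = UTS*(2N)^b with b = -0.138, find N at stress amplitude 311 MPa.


N = 0.5 * (S/UTS)^(1/b) = 0.5 * (311/589)^(1/-0.138) = 51.1432 cycles

51.1432 cycles


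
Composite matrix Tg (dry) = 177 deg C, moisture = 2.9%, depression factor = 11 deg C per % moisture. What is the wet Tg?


Tg_wet = Tg_dry - k*moisture = 177 - 11*2.9 = 145.1 deg C

145.1 deg C


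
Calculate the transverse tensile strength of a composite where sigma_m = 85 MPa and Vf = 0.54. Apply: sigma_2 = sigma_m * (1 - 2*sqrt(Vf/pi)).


factor = 1 - 2*sqrt(0.54/pi) = 0.1708
sigma_2 = 85 * 0.1708 = 14.52 MPa

14.52 MPa


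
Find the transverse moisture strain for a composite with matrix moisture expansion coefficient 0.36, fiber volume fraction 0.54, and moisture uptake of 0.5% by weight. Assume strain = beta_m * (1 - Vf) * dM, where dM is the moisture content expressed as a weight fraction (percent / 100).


dM = 0.5/100 = 0.005
strain = beta_m * (1-Vf) * dM = 0.36 * 0.46 * 0.005 = 0.000828

0.000828


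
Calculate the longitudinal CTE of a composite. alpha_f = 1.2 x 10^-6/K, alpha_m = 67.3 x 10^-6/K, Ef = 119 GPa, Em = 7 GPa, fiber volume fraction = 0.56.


E1 = Ef*Vf + Em*(1-Vf) = 69.72
alpha_1 = (alpha_f*Ef*Vf + alpha_m*Em*(1-Vf))/E1 = 4.12 x 10^-6/K

4.12 x 10^-6/K


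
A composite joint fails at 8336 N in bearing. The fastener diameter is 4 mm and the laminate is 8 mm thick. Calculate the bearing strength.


sigma_br = F/(d*h) = 8336/(4*8) = 260.5 MPa

260.5 MPa


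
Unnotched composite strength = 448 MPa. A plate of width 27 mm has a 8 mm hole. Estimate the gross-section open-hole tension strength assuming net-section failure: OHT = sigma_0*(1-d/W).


OHT = sigma_0*(1-d/W) = 448*(1-8/27) = 315.3 MPa

315.3 MPa


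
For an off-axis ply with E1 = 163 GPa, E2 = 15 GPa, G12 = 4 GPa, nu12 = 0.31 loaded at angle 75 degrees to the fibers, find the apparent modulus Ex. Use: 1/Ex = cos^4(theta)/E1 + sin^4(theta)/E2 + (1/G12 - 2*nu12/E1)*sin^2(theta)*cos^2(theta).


cos^4(75) = 0.004487, sin^4(75) = 0.870513, sin^2(75)*cos^2(75) = 0.0625
1/G12 - 2*nu12/E1 = 1/4 - 2*0.31/163 = 0.246196 GPa^-1
1/Ex = 0.004487/163 + 0.870513/15 + 0.246196*0.0625 = 0.073449 GPa^-1
Ex = 13.61 GPa

13.61 GPa


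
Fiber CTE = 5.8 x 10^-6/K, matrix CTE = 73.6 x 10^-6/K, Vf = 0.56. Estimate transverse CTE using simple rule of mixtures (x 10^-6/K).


alpha_2 = alpha_f*Vf + alpha_m*(1-Vf) = 5.8*0.56 + 73.6*0.44 = 35.6 x 10^-6/K

35.6 x 10^-6/K


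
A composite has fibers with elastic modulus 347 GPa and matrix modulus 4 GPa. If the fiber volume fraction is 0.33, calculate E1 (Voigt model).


E1 = Ef*Vf + Em*(1-Vf) = 347*0.33 + 4*0.67 = 117.19 GPa

117.19 GPa


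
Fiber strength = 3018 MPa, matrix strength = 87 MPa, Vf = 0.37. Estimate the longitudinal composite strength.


sigma_1 = sigma_f*Vf + sigma_m*(1-Vf) = 3018*0.37 + 87*0.63 = 1171.5 MPa

1171.5 MPa


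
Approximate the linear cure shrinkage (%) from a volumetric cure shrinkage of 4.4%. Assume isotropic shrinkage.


Linear shrinkage ≈ vol_shrink/3 = 4.4/3 = 1.467%

1.467%


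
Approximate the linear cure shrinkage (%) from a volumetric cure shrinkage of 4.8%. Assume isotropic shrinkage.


Linear shrinkage ≈ vol_shrink/3 = 4.8/3 = 1.6%

1.6%


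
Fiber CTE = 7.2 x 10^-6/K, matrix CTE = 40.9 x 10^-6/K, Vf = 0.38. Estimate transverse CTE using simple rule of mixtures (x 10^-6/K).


alpha_2 = alpha_f*Vf + alpha_m*(1-Vf) = 7.2*0.38 + 40.9*0.62 = 28.1 x 10^-6/K

28.1 x 10^-6/K


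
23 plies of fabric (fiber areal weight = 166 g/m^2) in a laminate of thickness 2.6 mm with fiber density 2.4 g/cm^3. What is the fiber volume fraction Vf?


Vf = n * FAW / (rho_f * h * 1000) = 23 * 166 / (2.4 * 2.6 * 1000) = 0.6119

0.6119


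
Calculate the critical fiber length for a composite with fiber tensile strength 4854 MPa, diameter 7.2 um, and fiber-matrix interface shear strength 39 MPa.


Lc = sigma_f * d / (2 * tau_i) = 4854 * 7.2 / (2 * 39) = 448.1 um

448.1 um


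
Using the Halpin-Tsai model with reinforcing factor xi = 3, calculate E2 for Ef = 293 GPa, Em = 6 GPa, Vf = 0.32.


eta = (Ef/Em - 1)/(Ef/Em + xi) = (48.8333 - 1)/(48.8333 + 3) = 0.9228
E2 = Em*(1+xi*eta*Vf)/(1-eta*Vf) = 16.06 GPa

16.06 GPa


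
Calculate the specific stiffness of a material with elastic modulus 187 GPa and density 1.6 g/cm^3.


Specific stiffness = E/rho = 187/1.6 = 116.9 GPa/(g/cm^3)

116.9 GPa/(g/cm^3)


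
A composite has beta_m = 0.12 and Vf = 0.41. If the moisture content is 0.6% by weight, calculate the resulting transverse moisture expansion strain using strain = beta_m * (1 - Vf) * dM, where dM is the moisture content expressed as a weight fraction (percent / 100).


dM = 0.6/100 = 0.006
strain = beta_m * (1-Vf) * dM = 0.12 * 0.59 * 0.006 = 0.0004248

0.0004248


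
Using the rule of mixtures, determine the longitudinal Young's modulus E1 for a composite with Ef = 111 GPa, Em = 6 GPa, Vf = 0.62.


E1 = Ef*Vf + Em*(1-Vf) = 111*0.62 + 6*0.38 = 71.1 GPa

71.1 GPa


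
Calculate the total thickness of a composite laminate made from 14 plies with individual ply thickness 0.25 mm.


h = n * t_ply = 14 * 0.25 = 3.5 mm

3.5 mm


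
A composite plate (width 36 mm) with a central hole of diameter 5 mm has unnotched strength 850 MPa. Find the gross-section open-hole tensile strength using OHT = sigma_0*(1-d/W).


OHT = sigma_0*(1-d/W) = 850*(1-5/36) = 731.9 MPa

731.9 MPa


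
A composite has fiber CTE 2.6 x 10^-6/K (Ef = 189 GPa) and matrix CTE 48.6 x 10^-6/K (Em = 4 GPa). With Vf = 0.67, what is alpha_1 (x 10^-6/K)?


E1 = Ef*Vf + Em*(1-Vf) = 127.95
alpha_1 = (alpha_f*Ef*Vf + alpha_m*Em*(1-Vf))/E1 = 3.07 x 10^-6/K

3.07 x 10^-6/K


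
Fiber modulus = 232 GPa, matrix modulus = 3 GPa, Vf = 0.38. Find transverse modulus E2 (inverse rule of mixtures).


1/E2 = Vf/Ef + (1-Vf)/Em = 0.38/232 + 0.62/3
E2 = 4.8 GPa

4.8 GPa


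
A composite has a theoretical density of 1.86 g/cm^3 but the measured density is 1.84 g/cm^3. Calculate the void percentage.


Void% = (rho_theo - rho_actual)/rho_theo * 100 = (1.86 - 1.84)/1.86 * 100 = 1.08%

1.08%


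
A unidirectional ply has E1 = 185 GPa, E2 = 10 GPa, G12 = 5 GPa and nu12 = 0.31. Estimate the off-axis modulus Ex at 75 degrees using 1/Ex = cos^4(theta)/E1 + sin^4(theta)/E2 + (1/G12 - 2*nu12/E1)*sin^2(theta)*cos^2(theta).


cos^4(75) = 0.004487, sin^4(75) = 0.870513, sin^2(75)*cos^2(75) = 0.0625
1/G12 - 2*nu12/E1 = 1/5 - 2*0.31/185 = 0.196649 GPa^-1
1/Ex = 0.004487/185 + 0.870513/10 + 0.196649*0.0625 = 0.0993661 GPa^-1
Ex = 10.06 GPa

10.06 GPa


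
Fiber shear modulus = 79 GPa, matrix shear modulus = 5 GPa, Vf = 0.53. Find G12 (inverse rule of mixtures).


1/G12 = Vf/Gf + (1-Vf)/Gm = 0.53/79 + 0.47/5
G12 = 9.93 GPa

9.93 GPa


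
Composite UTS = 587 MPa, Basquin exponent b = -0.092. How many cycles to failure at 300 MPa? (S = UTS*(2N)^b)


N = 0.5 * (S/UTS)^(1/b) = 0.5 * (300/587)^(1/-0.092) = 737.2782 cycles

737.2782 cycles


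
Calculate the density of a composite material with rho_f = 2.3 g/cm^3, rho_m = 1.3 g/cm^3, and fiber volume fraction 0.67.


rho_c = rho_f*Vf + rho_m*(1-Vf) = 2.3*0.67 + 1.3*0.33 = 1.97 g/cm^3

1.97 g/cm^3


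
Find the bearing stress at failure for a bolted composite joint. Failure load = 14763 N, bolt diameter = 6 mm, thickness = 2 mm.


sigma_br = F/(d*h) = 14763/(6*2) = 1230.3 MPa

1230.3 MPa


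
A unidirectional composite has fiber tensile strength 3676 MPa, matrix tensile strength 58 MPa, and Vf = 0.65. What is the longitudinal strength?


sigma_1 = sigma_f*Vf + sigma_m*(1-Vf) = 3676*0.65 + 58*0.35 = 2409.7 MPa

2409.7 MPa


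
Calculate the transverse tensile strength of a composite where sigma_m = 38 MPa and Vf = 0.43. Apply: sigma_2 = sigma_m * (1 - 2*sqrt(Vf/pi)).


factor = 1 - 2*sqrt(0.43/pi) = 0.2601
sigma_2 = 38 * 0.2601 = 9.88 MPa

9.88 MPa


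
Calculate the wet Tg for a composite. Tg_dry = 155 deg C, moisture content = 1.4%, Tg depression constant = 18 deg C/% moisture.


Tg_wet = Tg_dry - k*moisture = 155 - 18*1.4 = 129.8 deg C

129.8 deg C


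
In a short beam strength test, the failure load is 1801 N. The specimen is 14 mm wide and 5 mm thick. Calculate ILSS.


ILSS = 3F/(4bh) = 3*1801/(4*14*5) = 19.3 MPa

19.3 MPa


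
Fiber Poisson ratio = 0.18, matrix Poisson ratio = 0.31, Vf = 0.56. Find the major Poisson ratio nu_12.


nu_12 = nu_f*Vf + nu_m*(1-Vf) = 0.18*0.56 + 0.31*0.44 = 0.2372

0.2372


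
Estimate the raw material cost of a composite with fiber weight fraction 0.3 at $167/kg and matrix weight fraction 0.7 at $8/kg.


Cost = cost_f*Wf + cost_m*Wm = 167*0.3 + 8*0.7 = $55.7/kg

$55.7/kg


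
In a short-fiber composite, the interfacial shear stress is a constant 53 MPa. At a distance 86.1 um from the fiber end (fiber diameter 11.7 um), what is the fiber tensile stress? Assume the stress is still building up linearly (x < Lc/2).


Force balance: sigma_f * (pi*d^2/4) = tau * (pi*d) * x  ->  sigma_f = 4 * tau * x / d
sigma_f = 4 * 53 * 86.1 / 11.7 = 1560.1 MPa

1560.1 MPa


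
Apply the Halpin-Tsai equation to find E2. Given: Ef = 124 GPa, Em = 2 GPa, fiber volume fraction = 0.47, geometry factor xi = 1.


eta = (Ef/Em - 1)/(Ef/Em + xi) = (62.0 - 1)/(62.0 + 1) = 0.9683
E2 = Em*(1+xi*eta*Vf)/(1-eta*Vf) = 5.34 GPa

5.34 GPa


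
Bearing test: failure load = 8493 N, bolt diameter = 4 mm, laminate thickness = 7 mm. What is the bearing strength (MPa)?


sigma_br = F/(d*h) = 8493/(4*7) = 303.3 MPa

303.3 MPa


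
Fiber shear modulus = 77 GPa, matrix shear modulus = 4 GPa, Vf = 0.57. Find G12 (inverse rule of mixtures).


1/G12 = Vf/Gf + (1-Vf)/Gm = 0.57/77 + 0.43/4
G12 = 8.7 GPa

8.7 GPa


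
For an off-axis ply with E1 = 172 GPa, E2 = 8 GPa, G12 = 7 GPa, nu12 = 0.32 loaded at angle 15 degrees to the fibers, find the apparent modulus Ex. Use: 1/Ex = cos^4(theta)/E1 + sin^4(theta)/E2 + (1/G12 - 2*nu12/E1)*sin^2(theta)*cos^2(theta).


cos^4(15) = 0.870513, sin^4(15) = 0.004487, sin^2(15)*cos^2(15) = 0.0625
1/G12 - 2*nu12/E1 = 1/7 - 2*0.32/172 = 0.139136 GPa^-1
1/Ex = 0.870513/172 + 0.004487/8 + 0.139136*0.0625 = 0.014318 GPa^-1
Ex = 69.84 GPa

69.84 GPa


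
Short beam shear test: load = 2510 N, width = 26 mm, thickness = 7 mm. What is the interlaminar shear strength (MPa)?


ILSS = 3F/(4bh) = 3*2510/(4*26*7) = 10.34 MPa

10.34 MPa


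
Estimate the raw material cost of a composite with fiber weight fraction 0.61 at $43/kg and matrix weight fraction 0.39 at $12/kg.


Cost = cost_f*Wf + cost_m*Wm = 43*0.61 + 12*0.39 = $30.91/kg

$30.91/kg


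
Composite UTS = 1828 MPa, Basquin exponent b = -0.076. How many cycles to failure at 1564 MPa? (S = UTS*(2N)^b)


N = 0.5 * (S/UTS)^(1/b) = 0.5 * (1564/1828)^(1/-0.076) = 3.8929 cycles

3.8929 cycles


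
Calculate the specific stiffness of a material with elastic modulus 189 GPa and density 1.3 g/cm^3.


Specific stiffness = E/rho = 189/1.3 = 145.4 GPa/(g/cm^3)

145.4 GPa/(g/cm^3)


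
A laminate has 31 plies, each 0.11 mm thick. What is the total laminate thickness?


h = n * t_ply = 31 * 0.11 = 3.41 mm

3.41 mm


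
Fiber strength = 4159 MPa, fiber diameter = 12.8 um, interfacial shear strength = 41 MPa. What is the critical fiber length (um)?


Lc = sigma_f * d / (2 * tau_i) = 4159 * 12.8 / (2 * 41) = 649.2 um

649.2 um


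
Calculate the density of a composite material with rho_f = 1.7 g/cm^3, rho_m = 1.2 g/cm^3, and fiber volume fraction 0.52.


rho_c = rho_f*Vf + rho_m*(1-Vf) = 1.7*0.52 + 1.2*0.48 = 1.46 g/cm^3

1.46 g/cm^3


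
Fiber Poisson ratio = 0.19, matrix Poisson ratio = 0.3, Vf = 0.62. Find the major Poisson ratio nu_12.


nu_12 = nu_f*Vf + nu_m*(1-Vf) = 0.19*0.62 + 0.3*0.38 = 0.2318

0.2318


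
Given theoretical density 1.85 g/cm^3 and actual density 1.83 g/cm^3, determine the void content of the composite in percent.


Void% = (rho_theo - rho_actual)/rho_theo * 100 = (1.85 - 1.83)/1.85 * 100 = 1.08%

1.08%


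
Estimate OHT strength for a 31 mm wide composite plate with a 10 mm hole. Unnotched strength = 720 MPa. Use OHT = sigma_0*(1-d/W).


OHT = sigma_0*(1-d/W) = 720*(1-10/31) = 487.7 MPa

487.7 MPa


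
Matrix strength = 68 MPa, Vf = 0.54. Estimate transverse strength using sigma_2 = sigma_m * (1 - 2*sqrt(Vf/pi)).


factor = 1 - 2*sqrt(0.54/pi) = 0.1708
sigma_2 = 68 * 0.1708 = 11.62 MPa

11.62 MPa


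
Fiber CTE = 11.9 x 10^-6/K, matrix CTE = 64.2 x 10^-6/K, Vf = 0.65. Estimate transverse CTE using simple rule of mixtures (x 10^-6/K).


alpha_2 = alpha_f*Vf + alpha_m*(1-Vf) = 11.9*0.65 + 64.2*0.35 = 30.2 x 10^-6/K

30.2 x 10^-6/K


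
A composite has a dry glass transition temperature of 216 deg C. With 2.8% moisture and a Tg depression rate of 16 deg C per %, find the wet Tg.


Tg_wet = Tg_dry - k*moisture = 216 - 16*2.8 = 171.2 deg C

171.2 deg C


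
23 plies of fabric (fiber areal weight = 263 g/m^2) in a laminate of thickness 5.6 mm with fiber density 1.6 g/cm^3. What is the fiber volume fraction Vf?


Vf = n * FAW / (rho_f * h * 1000) = 23 * 263 / (1.6 * 5.6 * 1000) = 0.6751

0.6751


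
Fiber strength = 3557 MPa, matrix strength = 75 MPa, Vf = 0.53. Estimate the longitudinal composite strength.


sigma_1 = sigma_f*Vf + sigma_m*(1-Vf) = 3557*0.53 + 75*0.47 = 1920.5 MPa

1920.5 MPa


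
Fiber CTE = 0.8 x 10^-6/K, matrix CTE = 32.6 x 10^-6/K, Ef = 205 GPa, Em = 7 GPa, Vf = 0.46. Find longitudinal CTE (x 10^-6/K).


E1 = Ef*Vf + Em*(1-Vf) = 98.08
alpha_1 = (alpha_f*Ef*Vf + alpha_m*Em*(1-Vf))/E1 = 2.03 x 10^-6/K

2.03 x 10^-6/K


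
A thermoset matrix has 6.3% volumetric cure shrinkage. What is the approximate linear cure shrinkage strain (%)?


Linear shrinkage ≈ vol_shrink/3 = 6.3/3 = 2.1%

2.1%


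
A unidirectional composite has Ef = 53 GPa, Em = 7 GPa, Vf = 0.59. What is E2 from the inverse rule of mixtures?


1/E2 = Vf/Ef + (1-Vf)/Em = 0.59/53 + 0.41/7
E2 = 14.35 GPa

14.35 GPa


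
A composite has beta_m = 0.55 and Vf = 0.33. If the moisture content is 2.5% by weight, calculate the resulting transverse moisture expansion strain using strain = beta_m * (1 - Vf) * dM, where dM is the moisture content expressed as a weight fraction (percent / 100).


dM = 2.5/100 = 0.025
strain = beta_m * (1-Vf) * dM = 0.55 * 0.67 * 0.025 = 0.0092125

0.0092125


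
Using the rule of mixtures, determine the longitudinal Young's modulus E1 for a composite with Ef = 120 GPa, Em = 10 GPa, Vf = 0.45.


E1 = Ef*Vf + Em*(1-Vf) = 120*0.45 + 10*0.55 = 59.5 GPa

59.5 GPa


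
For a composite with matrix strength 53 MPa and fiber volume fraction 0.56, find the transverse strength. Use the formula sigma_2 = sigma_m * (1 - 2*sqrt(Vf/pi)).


factor = 1 - 2*sqrt(0.56/pi) = 0.1556
sigma_2 = 53 * 0.1556 = 8.25 MPa

8.25 MPa


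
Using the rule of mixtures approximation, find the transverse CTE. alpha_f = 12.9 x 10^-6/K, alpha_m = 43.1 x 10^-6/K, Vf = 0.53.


alpha_2 = alpha_f*Vf + alpha_m*(1-Vf) = 12.9*0.53 + 43.1*0.47 = 27.1 x 10^-6/K

27.1 x 10^-6/K


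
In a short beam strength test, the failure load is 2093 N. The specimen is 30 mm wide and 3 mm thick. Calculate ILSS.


ILSS = 3F/(4bh) = 3*2093/(4*30*3) = 17.44 MPa

17.44 MPa


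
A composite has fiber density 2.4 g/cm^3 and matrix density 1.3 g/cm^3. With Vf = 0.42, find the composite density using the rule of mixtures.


rho_c = rho_f*Vf + rho_m*(1-Vf) = 2.4*0.42 + 1.3*0.58 = 1.762 g/cm^3

1.762 g/cm^3


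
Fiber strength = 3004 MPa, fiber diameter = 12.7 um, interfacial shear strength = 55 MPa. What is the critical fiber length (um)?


Lc = sigma_f * d / (2 * tau_i) = 3004 * 12.7 / (2 * 55) = 346.8 um

346.8 um


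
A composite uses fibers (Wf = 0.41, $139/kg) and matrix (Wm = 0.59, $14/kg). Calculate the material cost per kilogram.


Cost = cost_f*Wf + cost_m*Wm = 139*0.41 + 14*0.59 = $65.25/kg

$65.25/kg


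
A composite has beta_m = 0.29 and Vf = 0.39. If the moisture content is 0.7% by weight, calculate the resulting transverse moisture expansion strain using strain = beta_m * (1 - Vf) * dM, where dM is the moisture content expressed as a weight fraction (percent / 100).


dM = 0.7/100 = 0.007
strain = beta_m * (1-Vf) * dM = 0.29 * 0.61 * 0.007 = 0.0012383

0.0012383


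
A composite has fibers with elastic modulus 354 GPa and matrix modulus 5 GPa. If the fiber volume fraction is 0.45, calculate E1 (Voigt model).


E1 = Ef*Vf + Em*(1-Vf) = 354*0.45 + 5*0.55 = 162.05 GPa

162.05 GPa


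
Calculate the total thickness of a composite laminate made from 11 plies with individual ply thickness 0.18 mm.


h = n * t_ply = 11 * 0.18 = 1.98 mm

1.98 mm


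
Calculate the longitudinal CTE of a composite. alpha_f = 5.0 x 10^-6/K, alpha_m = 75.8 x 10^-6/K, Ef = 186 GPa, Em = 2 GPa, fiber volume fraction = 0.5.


E1 = Ef*Vf + Em*(1-Vf) = 94.0
alpha_1 = (alpha_f*Ef*Vf + alpha_m*Em*(1-Vf))/E1 = 5.75 x 10^-6/K

5.75 x 10^-6/K


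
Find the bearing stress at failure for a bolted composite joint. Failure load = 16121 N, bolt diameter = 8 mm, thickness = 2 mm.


sigma_br = F/(d*h) = 16121/(8*2) = 1007.6 MPa

1007.6 MPa


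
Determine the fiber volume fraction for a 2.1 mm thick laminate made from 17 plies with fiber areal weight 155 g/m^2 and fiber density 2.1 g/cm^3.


Vf = n * FAW / (rho_f * h * 1000) = 17 * 155 / (2.1 * 2.1 * 1000) = 0.5975

0.5975


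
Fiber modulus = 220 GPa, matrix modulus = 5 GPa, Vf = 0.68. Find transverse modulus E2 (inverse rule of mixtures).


1/E2 = Vf/Ef + (1-Vf)/Em = 0.68/220 + 0.32/5
E2 = 14.91 GPa

14.91 GPa


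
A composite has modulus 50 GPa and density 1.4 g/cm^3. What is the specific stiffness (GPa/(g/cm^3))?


Specific stiffness = E/rho = 50/1.4 = 35.7 GPa/(g/cm^3)

35.7 GPa/(g/cm^3)


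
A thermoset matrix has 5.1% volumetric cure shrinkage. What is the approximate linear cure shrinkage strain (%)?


Linear shrinkage ≈ vol_shrink/3 = 5.1/3 = 1.7%

1.7%


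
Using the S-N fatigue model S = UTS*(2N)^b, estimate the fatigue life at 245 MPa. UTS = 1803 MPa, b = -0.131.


N = 0.5 * (S/UTS)^(1/b) = 0.5 * (245/1803)^(1/-0.131) = 2.0701e+06 cycles

2.0701e+06 cycles


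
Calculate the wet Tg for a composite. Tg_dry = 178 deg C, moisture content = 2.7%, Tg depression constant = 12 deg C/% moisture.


Tg_wet = Tg_dry - k*moisture = 178 - 12*2.7 = 145.6 deg C

145.6 deg C


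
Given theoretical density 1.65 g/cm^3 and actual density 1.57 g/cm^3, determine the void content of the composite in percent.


Void% = (rho_theo - rho_actual)/rho_theo * 100 = (1.65 - 1.57)/1.65 * 100 = 4.85%

4.85%


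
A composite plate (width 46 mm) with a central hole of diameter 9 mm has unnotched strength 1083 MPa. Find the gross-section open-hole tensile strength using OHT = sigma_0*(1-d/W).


OHT = sigma_0*(1-d/W) = 1083*(1-9/46) = 871.1 MPa

871.1 MPa


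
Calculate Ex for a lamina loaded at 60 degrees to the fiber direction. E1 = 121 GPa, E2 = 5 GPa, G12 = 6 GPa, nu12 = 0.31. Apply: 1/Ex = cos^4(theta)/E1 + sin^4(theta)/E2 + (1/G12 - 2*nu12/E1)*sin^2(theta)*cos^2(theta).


cos^4(60) = 0.0625, sin^4(60) = 0.5625, sin^2(60)*cos^2(60) = 0.1875
1/G12 - 2*nu12/E1 = 1/6 - 2*0.31/121 = 0.161543 GPa^-1
1/Ex = 0.0625/121 + 0.5625/5 + 0.161543*0.1875 = 0.1433058 GPa^-1
Ex = 6.98 GPa

6.98 GPa


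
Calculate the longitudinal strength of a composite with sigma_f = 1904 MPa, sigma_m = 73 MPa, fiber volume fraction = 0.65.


sigma_1 = sigma_f*Vf + sigma_m*(1-Vf) = 1904*0.65 + 73*0.35 = 1263.2 MPa

1263.2 MPa


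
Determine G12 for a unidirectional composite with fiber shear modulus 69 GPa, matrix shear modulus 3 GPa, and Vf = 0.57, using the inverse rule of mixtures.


1/G12 = Vf/Gf + (1-Vf)/Gm = 0.57/69 + 0.43/3
G12 = 6.6 GPa

6.6 GPa
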